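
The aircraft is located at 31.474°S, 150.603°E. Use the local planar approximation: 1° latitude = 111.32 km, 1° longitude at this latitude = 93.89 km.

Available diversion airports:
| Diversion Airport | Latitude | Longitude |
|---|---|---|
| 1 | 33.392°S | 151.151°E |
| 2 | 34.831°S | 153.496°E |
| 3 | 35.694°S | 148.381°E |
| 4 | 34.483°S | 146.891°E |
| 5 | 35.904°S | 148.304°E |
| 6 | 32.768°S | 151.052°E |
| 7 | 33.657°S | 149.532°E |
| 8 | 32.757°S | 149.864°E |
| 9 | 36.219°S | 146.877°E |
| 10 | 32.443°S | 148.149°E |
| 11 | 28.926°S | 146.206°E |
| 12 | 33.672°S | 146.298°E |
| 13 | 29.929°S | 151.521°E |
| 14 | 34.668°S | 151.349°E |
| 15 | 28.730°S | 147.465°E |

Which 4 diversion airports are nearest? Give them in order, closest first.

6, 8, 13, 1

Distances from 31.474°S, 150.603°E:
1: √((-1.918·111.32)² + (0.548·93.89)²) = √(45587.27166 + 2647.27949) = 219.624 km
2: √((-3.357·111.32)² + (2.893·93.89)²) = √(139652.61678 + 73779.47243) = 461.987 km
3: √((-4.220·111.32)² + (-2.222·93.89)²) = √(220684.22872 + 43523.79813) = 514.012 km
4: √((-3.009·111.32)² + (-3.712·93.89)²) = √(112199.46105 + 121465.96735) = 483.390 km
5: √((-4.430·111.32)² + (-2.299·93.89)²) = √(243194.55539 + 46592.56510) = 538.319 km
6: √((-1.294·111.32)² + (0.449·93.89)²) = √(20749.84935 + 1777.17977) = 150.090 km
7: √((-2.183·111.32)² + (-1.071·93.89)²) = √(59054.61829 + 10111.54735) = 262.995 km
8: √((-1.283·111.32)² + (-0.739·93.89)²) = √(20398.56929 + 4814.23798) = 158.785 km
9: √((-4.745·111.32)² + (-3.726·93.89)²) = √(279009.39594 + 122383.92551) = 633.556 km
10: √((-0.969·111.32)² + (-2.454·93.89)²) = √(11635.73842 + 53086.95248) = 254.407 km
11: √((2.548·111.32)² + (-4.397·93.89)²) = √(80453.55567 + 170432.18403) = 500.885 km
12: √((-2.198·111.32)² + (-4.305·93.89)²) = √(59868.96793 + 163374.77019) = 472.487 km
13: √((1.545·111.32)² + (0.918·93.89)²) = √(29580.35371 + 7428.89193) = 192.378 km
14: √((-3.194·111.32)² + (0.746·93.89)²) = √(126420.12602 + 4905.87336) = 362.389 km
15: √((2.744·111.32)² + (-3.138·93.89)²) = √(93307.08232 + 86804.96306) = 424.396 km
Sorted: 6 (150.090 km) < 8 (158.785 km) < 13 (192.378 km) < 1 (219.624 km) < 10 (254.407 km) < 7 (262.995 km) < …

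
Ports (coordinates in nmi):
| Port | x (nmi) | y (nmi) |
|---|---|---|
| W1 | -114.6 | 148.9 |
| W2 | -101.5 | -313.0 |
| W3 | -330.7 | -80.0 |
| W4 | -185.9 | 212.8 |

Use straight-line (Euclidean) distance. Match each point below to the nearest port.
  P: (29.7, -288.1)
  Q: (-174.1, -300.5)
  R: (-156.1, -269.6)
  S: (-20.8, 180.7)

P at (29.7, -288.1):
  W1: √((-144.3)² + (437.0)²) = √(20822.490 + 190969.000) = 460.2 nmi
  W2: √((-131.2)² + (-24.9)²) = √(17213.440 + 620.010) = 133.5 nmi
  W3: √((-360.4)² + (208.1)²) = √(129888.160 + 43305.610) = 416.2 nmi
  W4: √((-215.6)² + (500.9)²) = √(46483.360 + 250900.810) = 545.3 nmi
  → nearest: W2 (133.5 nmi)
Q at (-174.1, -300.5):
  W1: √((59.5)² + (449.4)²) = √(3540.250 + 201960.360) = 453.3 nmi
  W2: √((72.6)² + (-12.5)²) = √(5270.760 + 156.250) = 73.7 nmi
  W3: √((-156.6)² + (220.5)²) = √(24523.560 + 48620.250) = 270.5 nmi
  W4: √((-11.8)² + (513.3)²) = √(139.240 + 263476.890) = 513.4 nmi
  → nearest: W2 (73.7 nmi)
R at (-156.1, -269.6):
  W1: √((41.5)² + (418.5)²) = √(1722.250 + 175142.250) = 420.6 nmi
  W2: √((54.6)² + (-43.4)²) = √(2981.160 + 1883.560) = 69.7 nmi
  W3: √((-174.6)² + (189.6)²) = √(30485.160 + 35948.160) = 257.7 nmi
  W4: √((-29.8)² + (482.4)²) = √(888.040 + 232709.760) = 483.3 nmi
  → nearest: W2 (69.7 nmi)
S at (-20.8, 180.7):
  W1: √((-93.8)² + (-31.8)²) = √(8798.440 + 1011.240) = 99.0 nmi
  W2: √((-80.7)² + (-493.7)²) = √(6512.490 + 243739.690) = 500.3 nmi
  W3: √((-309.9)² + (-260.7)²) = √(96038.010 + 67964.490) = 405.0 nmi
  W4: √((-165.1)² + (32.1)²) = √(27258.010 + 1030.410) = 168.2 nmi
  → nearest: W1 (99.0 nmi)

P→W2; Q→W2; R→W2; S→W1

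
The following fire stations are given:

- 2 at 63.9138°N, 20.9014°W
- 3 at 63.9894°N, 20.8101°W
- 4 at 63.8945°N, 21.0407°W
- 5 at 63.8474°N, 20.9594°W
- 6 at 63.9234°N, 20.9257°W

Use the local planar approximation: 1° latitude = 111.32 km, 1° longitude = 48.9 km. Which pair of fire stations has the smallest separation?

2 and 6

Pairwise distances:
2–3: 9.5267 km
2–4: 7.1426 km
2–5: 7.9171 km
2–6: 1.5981 km
3–4: 15.4518 km
3–5: 17.4120 km
3–6: 9.2701 km
4–5: 6.5800 km
4–6: 6.4787 km
5–6: 8.6193 km
Closest pair: 2–6 at 1.5981 km.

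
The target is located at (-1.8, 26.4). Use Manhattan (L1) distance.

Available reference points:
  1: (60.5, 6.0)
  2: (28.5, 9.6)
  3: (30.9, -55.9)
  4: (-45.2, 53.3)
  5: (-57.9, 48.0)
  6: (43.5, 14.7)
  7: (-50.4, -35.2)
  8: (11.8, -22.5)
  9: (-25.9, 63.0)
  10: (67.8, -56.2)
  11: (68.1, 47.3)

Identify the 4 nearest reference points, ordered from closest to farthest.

2, 6, 9, 8

Distances from (-1.8, 26.4):
1: |62.3| + |-20.4| = 62.3 + 20.4 = 82.7
2: |30.3| + |-16.8| = 30.3 + 16.8 = 47.1
3: |32.7| + |-82.3| = 32.7 + 82.3 = 115.0
4: |-43.4| + |26.9| = 43.4 + 26.9 = 70.3
5: |-56.1| + |21.6| = 56.1 + 21.6 = 77.7
6: |45.3| + |-11.7| = 45.3 + 11.7 = 57.0
7: |-48.6| + |-61.6| = 48.6 + 61.6 = 110.2
8: |13.6| + |-48.9| = 13.6 + 48.9 = 62.5
9: |-24.1| + |36.6| = 24.1 + 36.6 = 60.7
10: |69.6| + |-82.6| = 69.6 + 82.6 = 152.2
11: |69.9| + |20.9| = 69.9 + 20.9 = 90.8
Sorted: 2 (47.1) < 6 (57.0) < 9 (60.7) < 8 (62.5) < 4 (70.3) < 5 (77.7) < …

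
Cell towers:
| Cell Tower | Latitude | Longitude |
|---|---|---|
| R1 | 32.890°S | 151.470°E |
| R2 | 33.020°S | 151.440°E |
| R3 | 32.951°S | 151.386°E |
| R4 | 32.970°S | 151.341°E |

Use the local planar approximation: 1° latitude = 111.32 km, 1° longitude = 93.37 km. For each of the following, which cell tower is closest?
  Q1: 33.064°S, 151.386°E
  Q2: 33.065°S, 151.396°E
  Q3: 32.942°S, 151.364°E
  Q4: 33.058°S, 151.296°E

Q1→R2; Q2→R2; Q3→R3; Q4→R4

Q1 at 33.064°S, 151.386°E:
  R1: √((0.174·111.32)² + (0.084·93.37)²) = √(375.18450 + 61.51390) = 20.897 km
  R2: √((0.044·111.32)² + (0.054·93.37)²) = √(23.99119 + 25.42156) = 7.029 km
  R3: √((0.113·111.32)² + (0.000·93.37)²) = √(158.23527 + 0.00000) = 12.579 km
  R4: √((0.094·111.32)² + (-0.045·93.37)²) = √(109.49697 + 17.65386) = 11.276 km
  → nearest: R2 (7.029 km)
Q2 at 33.065°S, 151.396°E:
  R1: √((0.175·111.32)² + (0.074·93.37)²) = √(379.50936 + 47.73953) = 20.670 km
  R2: √((0.045·111.32)² + (0.044·93.37)²) = √(25.09409 + 16.87796) = 6.479 km
  R3: √((0.114·111.32)² + (-0.010·93.37)²) = √(161.04828 + 0.87180) = 12.725 km
  R4: √((0.095·111.32)² + (-0.055·93.37)²) = √(111.83909 + 26.37182) = 11.756 km
  → nearest: R2 (6.479 km)
Q3 at 32.942°S, 151.364°E:
  R1: √((0.052·111.32)² + (0.106·93.37)²) = √(33.50835 + 97.95496) = 11.466 km
  R2: √((-0.078·111.32)² + (0.076·93.37)²) = √(75.39379 + 50.35492) = 11.214 km
  R3: √((-0.009·111.32)² + (0.022·93.37)²) = √(1.00376 + 4.21949) = 2.285 km
  R4: √((-0.028·111.32)² + (-0.023·93.37)²) = √(9.71544 + 4.61180) = 3.785 km
  → nearest: R3 (2.285 km)
Q4 at 33.058°S, 151.296°E:
  R1: √((0.168·111.32)² + (0.174·93.37)²) = √(349.75583 + 263.94486) = 24.773 km
  R2: √((0.038·111.32)² + (0.144·93.37)²) = √(17.89425 + 180.77555) = 14.095 km
  R3: √((0.107·111.32)² + (0.090·93.37)²) = √(141.87764 + 70.61545) = 14.577 km
  R4: √((0.088·111.32)² + (0.045·93.37)²) = √(95.96475 + 17.65386) = 10.659 km
  → nearest: R4 (10.659 km)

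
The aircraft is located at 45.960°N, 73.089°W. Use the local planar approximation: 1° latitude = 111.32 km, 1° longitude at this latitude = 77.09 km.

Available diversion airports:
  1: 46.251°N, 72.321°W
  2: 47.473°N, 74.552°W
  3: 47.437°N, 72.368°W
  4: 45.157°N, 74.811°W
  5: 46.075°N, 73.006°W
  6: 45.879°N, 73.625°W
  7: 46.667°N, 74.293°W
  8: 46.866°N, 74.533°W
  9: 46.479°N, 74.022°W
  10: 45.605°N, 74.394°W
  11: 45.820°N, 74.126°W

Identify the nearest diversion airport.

5

Distances from 45.960°N, 73.089°W:
1: 67.488 km
2: 202.701 km
3: 173.560 km
4: 160.040 km
5: 14.312 km
6: 42.293 km
7: 121.693 km
8: 150.212 km
9: 92.256 km
10: 108.086 km
11: 81.447 km
Minimum: 5 at 14.312 km.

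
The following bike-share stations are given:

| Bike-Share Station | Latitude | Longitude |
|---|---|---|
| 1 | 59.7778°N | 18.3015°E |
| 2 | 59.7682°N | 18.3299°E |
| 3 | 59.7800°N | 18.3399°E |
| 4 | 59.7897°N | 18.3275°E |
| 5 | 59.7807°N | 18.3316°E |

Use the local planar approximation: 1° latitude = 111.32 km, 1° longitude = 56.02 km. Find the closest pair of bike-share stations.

3 and 5

Pairwise distances:
1–2: √((-0.0096·111.32)² + (0.0284·56.02)²) = √(1.142060 + 2.531179) = 1.9166 km
1–3: √((0.0022·111.32)² + (0.0384·56.02)²) = √(0.059978 + 4.627524) = 2.1651 km
1–4: √((0.0119·111.32)² + (0.0260·56.02)²) = √(1.754851 + 2.121451) = 1.9688 km
1–5: √((0.0029·111.32)² + (0.0301·56.02)²) = √(0.104218 + 2.843277) = 1.7168 km
2–3: √((0.0118·111.32)² + (0.0100·56.02)²) = √(1.725482 + 0.313824) = 1.4280 km
2–4: √((0.0215·111.32)² + (-0.0024·56.02)²) = √(5.728268 + 0.018076) = 2.3972 km
2–5: √((0.0125·111.32)² + (0.0017·56.02)²) = √(1.936272 + 0.009070) = 1.3948 km
3–4: √((0.0097·111.32)² + (-0.0124·56.02)²) = √(1.165977 + 0.482536) = 1.2839 km
3–5: √((0.0007·111.32)² + (-0.0083·56.02)²) = √(0.006072 + 0.216193) = 0.4715 km
4–5: √((-0.0090·111.32)² + (0.0041·56.02)²) = √(1.003764 + 0.052754) = 1.0279 km
Closest pair: 3–5 at 0.4715 km.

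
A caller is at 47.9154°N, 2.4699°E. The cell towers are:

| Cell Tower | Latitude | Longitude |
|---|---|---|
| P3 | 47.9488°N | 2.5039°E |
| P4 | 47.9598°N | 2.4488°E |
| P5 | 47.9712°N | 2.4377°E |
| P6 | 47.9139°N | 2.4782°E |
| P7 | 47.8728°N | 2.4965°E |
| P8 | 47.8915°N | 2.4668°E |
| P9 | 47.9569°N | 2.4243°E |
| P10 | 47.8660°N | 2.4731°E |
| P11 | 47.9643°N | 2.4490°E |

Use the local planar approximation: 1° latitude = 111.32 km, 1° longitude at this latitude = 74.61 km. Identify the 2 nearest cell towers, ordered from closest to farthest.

Distances from 47.9154°N, 2.4699°E:
P3: √((0.0334·111.32)² + (0.0340·74.61)²) = √(13.824178 + 6.435050) = 4.5010 km
P4: √((0.0444·111.32)² + (-0.0211·74.61)²) = √(24.429374 + 2.478329) = 5.1873 km
P5: √((0.0558·111.32)² + (-0.0322·74.61)²) = √(38.584670 + 5.771728) = 6.6601 km
P6: √((-0.0015·111.32)² + (0.0083·74.61)²) = √(0.027882 + 0.383487) = 0.6414 km
P7: √((-0.0426·111.32)² + (0.0266·74.61)²) = √(22.488764 + 3.938740) = 5.1408 km
P8: √((-0.0239·111.32)² + (-0.0031·74.61)²) = √(7.078516 + 0.053496) = 2.6706 km
P9: √((0.0415·111.32)² + (-0.0456·74.61)²) = √(21.342367 + 11.575074) = 5.7374 km
P10: √((-0.0494·111.32)² + (0.0032·74.61)²) = √(30.241289 + 0.057003) = 5.5044 km
P11: √((0.0489·111.32)² + (-0.0209·74.61)²) = √(29.632215 + 2.431569) = 5.6625 km
Sorted: P6 (0.6414 km) < P8 (2.6706 km) < P3 (4.5010 km) < P7 (5.1408 km) < …

P6, P8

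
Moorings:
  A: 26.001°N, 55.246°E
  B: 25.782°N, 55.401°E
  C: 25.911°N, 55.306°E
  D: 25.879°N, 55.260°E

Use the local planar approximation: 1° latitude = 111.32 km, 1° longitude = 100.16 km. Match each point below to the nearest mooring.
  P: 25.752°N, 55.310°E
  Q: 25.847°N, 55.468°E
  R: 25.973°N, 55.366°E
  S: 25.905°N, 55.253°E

P→B; Q→B; R→C; S→D

P at 25.752°N, 55.310°E:
  A: √((0.249·111.32)² + (-0.064·100.16)²) = √(768.32522 + 41.09118) = 28.450 km
  B: √((0.030·111.32)² + (0.091·100.16)²) = √(11.15293 + 83.07520) = 9.707 km
  C: √((0.159·111.32)² + (-0.004·100.16)²) = √(313.28575 + 0.16051) = 17.704 km
  D: √((0.127·111.32)² + (-0.050·100.16)²) = √(199.87286 + 25.08006) = 14.998 km
  → nearest: B (9.707 km)
Q at 25.847°N, 55.468°E:
  A: √((0.154·111.32)² + (-0.222·100.16)²) = √(293.89205 + 494.41835) = 28.077 km
  B: √((-0.065·111.32)² + (-0.067·100.16)²) = √(52.35680 + 45.03376) = 9.869 km
  C: √((0.064·111.32)² + (-0.162·100.16)²) = √(50.75822 + 263.28048) = 17.721 km
  D: √((0.032·111.32)² + (-0.208·100.16)²) = √(12.68955 + 434.02556) = 21.136 km
  → nearest: B (9.869 km)
R at 25.973°N, 55.366°E:
  A: √((0.028·111.32)² + (-0.120·100.16)²) = √(9.71544 + 144.46117) = 12.417 km
  B: √((-0.191·111.32)² + (0.035·100.16)²) = √(452.07775 + 12.28923) = 21.549 km
  C: √((-0.062·111.32)² + (-0.060·100.16)²) = √(47.63540 + 36.11529) = 9.152 km
  D: √((-0.094·111.32)² + (-0.106·100.16)²) = √(109.49697 + 112.71984) = 14.907 km
  → nearest: C (9.152 km)
S at 25.905°N, 55.253°E:
  A: √((0.096·111.32)² + (-0.007·100.16)²) = √(114.20598 + 0.49157) = 10.710 km
  B: √((-0.123·111.32)² + (0.148·100.16)²) = √(187.48072 + 219.74149) = 20.180 km
  C: √((0.006·111.32)² + (0.053·100.16)²) = √(0.44612 + 28.17996) = 5.350 km
  D: √((-0.026·111.32)² + (0.007·100.16)²) = √(8.37709 + 0.49157) = 2.978 km
  → nearest: D (2.978 km)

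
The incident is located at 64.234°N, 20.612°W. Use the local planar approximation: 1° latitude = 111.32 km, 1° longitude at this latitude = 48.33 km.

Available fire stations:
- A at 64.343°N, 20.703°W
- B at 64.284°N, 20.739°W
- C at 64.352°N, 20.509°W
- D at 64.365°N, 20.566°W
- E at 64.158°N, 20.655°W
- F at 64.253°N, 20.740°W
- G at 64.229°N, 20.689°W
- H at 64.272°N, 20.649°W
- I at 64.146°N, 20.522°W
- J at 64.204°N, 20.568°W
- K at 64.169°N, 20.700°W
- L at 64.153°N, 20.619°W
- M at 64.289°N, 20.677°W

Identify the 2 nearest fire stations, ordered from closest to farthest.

G, J

Distances from 64.234°N, 20.612°W:
A: √((0.109·111.32)² + (-0.091·48.33)²) = √(147.23104 + 19.34267) = 12.906 km
B: √((0.050·111.32)² + (-0.127·48.33)²) = √(30.98036 + 37.67394) = 8.286 km
C: √((0.118·111.32)² + (0.103·48.33)²) = √(172.54819 + 24.78038) = 14.047 km
D: √((0.131·111.32)² + (0.046·48.33)²) = √(212.66156 + 4.94253) = 14.751 km
E: √((-0.076·111.32)² + (-0.043·48.33)²) = √(71.57701 + 4.31887) = 8.712 km
F: √((0.019·111.32)² + (-0.128·48.33)²) = √(4.47356 + 38.26957) = 6.538 km
G: √((-0.005·111.32)² + (-0.077·48.33)²) = √(0.30980 + 13.84889) = 3.763 km
H: √((0.038·111.32)² + (-0.037·48.33)²) = √(17.89425 + 3.19770) = 4.593 km
I: √((-0.088·111.32)² + (0.090·48.33)²) = √(95.96475 + 18.91989) = 10.718 km
J: √((-0.030·111.32)² + (0.044·48.33)²) = √(11.15293 + 4.52209) = 3.959 km
K: √((-0.065·111.32)² + (-0.088·48.33)²) = √(52.35680 + 18.08835) = 8.393 km
L: √((-0.081·111.32)² + (-0.007·48.33)²) = √(81.30485 + 0.11445) = 9.023 km
M: √((0.055·111.32)² + (-0.065·48.33)²) = √(37.48623 + 9.86871) = 6.881 km
Sorted: G (3.763 km) < J (3.959 km) < H (4.593 km) < F (6.538 km) < …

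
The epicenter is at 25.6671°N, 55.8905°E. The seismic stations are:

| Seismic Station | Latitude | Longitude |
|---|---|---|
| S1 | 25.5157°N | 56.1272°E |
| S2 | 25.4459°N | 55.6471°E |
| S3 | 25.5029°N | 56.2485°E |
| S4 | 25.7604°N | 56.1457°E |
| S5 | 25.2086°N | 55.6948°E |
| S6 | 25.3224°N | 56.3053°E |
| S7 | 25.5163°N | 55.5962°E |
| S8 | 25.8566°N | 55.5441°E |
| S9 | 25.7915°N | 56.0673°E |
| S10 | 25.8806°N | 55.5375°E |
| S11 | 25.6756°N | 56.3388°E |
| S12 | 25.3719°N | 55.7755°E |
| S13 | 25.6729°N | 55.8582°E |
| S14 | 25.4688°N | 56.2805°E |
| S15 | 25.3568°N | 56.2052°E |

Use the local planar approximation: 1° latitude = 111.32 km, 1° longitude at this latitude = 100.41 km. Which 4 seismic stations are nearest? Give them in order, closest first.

S13, S9, S4, S1

Distances from 25.6671°N, 55.8905°E:
S1: √((-0.1514·111.32)² + (0.2367·100.41)²) = √(284.052192 + 564.872523) = 29.1363 km
S2: √((-0.2212·111.32)² + (-0.2434·100.41)²) = √(606.340588 + 597.303531) = 34.6936 km
S3: √((-0.1642·111.32)² + (0.3580·100.41)²) = √(334.112482 + 1292.170992) = 40.3272 km
S4: √((0.0933·111.32)² + (0.2552·100.41)²) = √(107.872236 + 656.621765) = 27.6495 km
S5: √((-0.4585·111.32)² + (-0.1957·100.41)²) = √(2605.104058 + 386.131814) = 54.6922 km
S6: √((-0.3447·111.32)² + (0.4148·100.41)²) = √(1472.410691 + 1734.728164) = 56.6316 km
S7: √((-0.1508·111.32)² + (-0.2943·100.41)²) = √(281.805249 + 873.241684) = 33.9860 km
S8: √((0.1895·111.32)² + (-0.3464·100.41)²) = √(445.004932 + 1209.789194) = 40.6792 km
S9: √((0.1244·111.32)² + (0.1768·100.41)²) = √(191.772865 + 315.150830) = 22.5150 km
S10: √((0.2135·111.32)² + (-0.3530·100.41)²) = √(564.861733 + 1256.328885) = 42.6754 km
S11: √((0.0085·111.32)² + (0.4483·100.41)²) = √(0.895332 + 2026.242461) = 45.0237 km
S12: √((-0.2952·111.32)² + (-0.1150·100.41)²) = √(1079.888961 + 133.336673) = 34.8314 km
S13: √((0.0058·111.32)² + (-0.0323·100.41)²) = √(0.416872 + 10.518625) = 3.3069 km
S14: √((-0.1983·111.32)² + (0.3900·100.41)²) = √(487.294852 + 1533.497768) = 44.9532 km
S15: √((-0.3103·111.32)² + (0.3147·100.41)²) = √(1193.190938 + 998.498507) = 46.8155 km
Sorted: S13 (3.3069 km) < S9 (22.5150 km) < S4 (27.6495 km) < S1 (29.1363 km) < S7 (33.9860 km) < S2 (34.6936 km) < …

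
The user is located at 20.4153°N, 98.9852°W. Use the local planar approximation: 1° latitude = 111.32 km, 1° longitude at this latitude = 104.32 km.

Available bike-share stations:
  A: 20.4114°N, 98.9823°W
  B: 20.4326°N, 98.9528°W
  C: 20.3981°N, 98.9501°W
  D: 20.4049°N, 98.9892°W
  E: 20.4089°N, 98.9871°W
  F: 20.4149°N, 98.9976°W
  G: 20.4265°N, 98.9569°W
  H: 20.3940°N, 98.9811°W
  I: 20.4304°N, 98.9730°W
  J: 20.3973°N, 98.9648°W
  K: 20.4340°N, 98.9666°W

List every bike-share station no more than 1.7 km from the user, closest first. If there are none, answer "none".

A, E, D, F

Distances from 20.4153°N, 98.9852°W:
A: 0.5292 km
B: 3.8901 km
C: 4.1320 km
D: 1.2306 km
E: 0.7395 km
F: 1.2943 km
G: 3.2047 km
H: 2.4094 km
I: 2.1084 km
J: 2.9230 km
K: 2.8458 km
Threshold 1.7 km: A (0.5292 km), E (0.7395 km), D (1.2306 km), F (1.2943 km) are within range.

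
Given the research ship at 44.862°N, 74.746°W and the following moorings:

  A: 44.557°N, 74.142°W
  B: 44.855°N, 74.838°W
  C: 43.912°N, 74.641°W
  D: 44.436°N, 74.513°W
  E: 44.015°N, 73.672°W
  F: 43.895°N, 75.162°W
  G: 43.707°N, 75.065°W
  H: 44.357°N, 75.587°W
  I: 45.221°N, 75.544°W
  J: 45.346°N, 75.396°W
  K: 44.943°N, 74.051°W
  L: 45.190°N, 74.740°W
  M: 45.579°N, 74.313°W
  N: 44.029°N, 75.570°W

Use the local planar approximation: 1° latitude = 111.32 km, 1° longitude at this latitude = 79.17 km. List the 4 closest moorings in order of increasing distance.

B, L, D, K

Distances from 44.862°N, 74.746°W:
A: √((-0.305·111.32)² + (0.604·79.17)²) = √(1152.77905 + 2286.62616) = 58.646 km
B: √((-0.007·111.32)² + (-0.092·79.17)²) = √(0.60721 + 53.05141) = 7.325 km
C: √((-0.950·111.32)² + (0.105·79.17)²) = √(11183.90852 + 69.10348) = 106.080 km
D: √((-0.426·111.32)² + (0.233·79.17)²) = √(2248.87643 + 340.27742) = 50.884 km
E: √((-0.847·111.32)² + (1.074·79.17)²) = √(8890.23449 + 7229.85942) = 126.965 km
F: √((-0.967·111.32)² + (-0.416·79.17)²) = √(11587.75604 + 1084.69578) = 112.572 km
G: √((-1.155·111.32)² + (-0.319·79.17)²) = √(16531.42777 + 637.82664) = 131.032 km
H: √((-0.505·111.32)² + (-0.841·79.17)²) = √(3160.30612 + 4433.15873) = 87.140 km
I: √((0.359·111.32)² + (-0.798·79.17)²) = √(1597.11170 + 3991.41672) = 74.756 km
J: √((0.484·111.32)² + (-0.650·79.17)²) = √(2902.93371 + 2648.18306) = 74.506 km
K: √((0.081·111.32)² + (0.695·79.17)²) = √(81.30485 + 3027.54704) = 55.757 km
L: √((0.328·111.32)² + (0.006·79.17)²) = √(1333.19625 + 0.22564) = 36.516 km
M: √((0.717·111.32)² + (0.433·79.17)²) = √(6370.66409 + 1175.16022) = 86.867 km
N: √((-0.833·111.32)² + (-0.824·79.17)²) = √(8598.77130 + 4255.74613) = 113.378 km
Sorted: B (7.325 km) < L (36.516 km) < D (50.884 km) < K (55.757 km) < A (58.646 km) < J (74.506 km) < …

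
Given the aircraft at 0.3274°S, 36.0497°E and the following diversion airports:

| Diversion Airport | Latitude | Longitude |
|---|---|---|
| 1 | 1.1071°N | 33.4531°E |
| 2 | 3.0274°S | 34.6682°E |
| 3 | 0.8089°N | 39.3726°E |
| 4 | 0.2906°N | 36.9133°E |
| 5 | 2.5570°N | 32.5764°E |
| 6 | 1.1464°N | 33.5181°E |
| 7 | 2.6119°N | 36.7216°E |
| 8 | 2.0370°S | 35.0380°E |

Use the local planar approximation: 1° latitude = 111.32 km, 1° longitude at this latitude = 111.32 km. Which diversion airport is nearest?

Distances from 0.3274°S, 36.0497°E:
1: 330.2308 km
2: 337.6235 km
3: 390.9352 km
4: 118.2158 km
5: 502.5895 km
6: 326.0951 km
7: 335.6429 km
8: 221.1396 km
Minimum: 4 at 118.2158 km.

4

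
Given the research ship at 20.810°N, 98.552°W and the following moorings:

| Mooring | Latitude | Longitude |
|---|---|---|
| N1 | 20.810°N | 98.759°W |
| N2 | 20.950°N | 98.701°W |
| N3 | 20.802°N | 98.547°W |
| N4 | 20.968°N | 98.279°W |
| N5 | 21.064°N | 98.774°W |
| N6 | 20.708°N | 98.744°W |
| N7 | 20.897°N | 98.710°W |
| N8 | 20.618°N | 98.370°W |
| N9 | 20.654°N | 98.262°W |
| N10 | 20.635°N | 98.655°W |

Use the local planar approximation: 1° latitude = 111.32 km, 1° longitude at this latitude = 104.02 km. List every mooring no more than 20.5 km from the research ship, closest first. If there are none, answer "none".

Distances from 20.810°N, 98.552°W:
N1: √((0.000·111.32)² + (-0.207·104.02)²) = √(0.00000 + 463.63305) = 21.532 km
N2: √((0.140·111.32)² + (-0.149·104.02)²) = √(242.88599 + 240.21838) = 21.980 km
N3: √((-0.008·111.32)² + (0.005·104.02)²) = √(0.79310 + 0.27050) = 1.031 km
N4: √((0.158·111.32)² + (0.273·104.02)²) = √(309.35744 + 806.41573) = 33.403 km
N5: √((0.254·111.32)² + (-0.222·104.02)²) = √(799.49146 + 533.26079) = 36.507 km
N6: √((-0.102·111.32)² + (-0.192·104.02)²) = √(128.92785 + 398.87439) = 22.974 km
N7: √((0.087·111.32)² + (-0.158·104.02)²) = √(93.79613 + 270.11448) = 19.076 km
N8: √((-0.192·111.32)² + (0.182·104.02)²) = √(456.82394 + 358.40699) = 28.552 km
N9: √((-0.156·111.32)² + (0.290·104.02)²) = √(301.57518 + 909.97549) = 34.807 km
N10: √((-0.175·111.32)² + (-0.103·104.02)²) = √(379.50936 + 114.79108) = 22.233 km
Threshold 20.5 km: N3 (1.031 km), N7 (19.076 km) are within range.

N3, N7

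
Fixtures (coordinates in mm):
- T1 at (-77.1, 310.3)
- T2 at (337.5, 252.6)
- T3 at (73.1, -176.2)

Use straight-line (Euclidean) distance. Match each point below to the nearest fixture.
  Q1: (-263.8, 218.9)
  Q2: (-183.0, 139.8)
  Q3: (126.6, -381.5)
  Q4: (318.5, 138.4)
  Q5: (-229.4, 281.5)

Q1→T1; Q2→T1; Q3→T3; Q4→T2; Q5→T1

Q1 at (-263.8, 218.9):
  T1: 207.9 mm
  T2: 602.2 mm
  T3: 519.2 mm
  → nearest: T1 (207.9 mm)
Q2 at (-183.0, 139.8):
  T1: 200.7 mm
  T2: 532.6 mm
  T3: 406.7 mm
  → nearest: T1 (200.7 mm)
Q3 at (126.6, -381.5):
  T1: 721.2 mm
  T2: 668.3 mm
  T3: 212.2 mm
  → nearest: T3 (212.2 mm)
Q4 at (318.5, 138.4):
  T1: 431.3 mm
  T2: 115.8 mm
  T3: 399.0 mm
  → nearest: T2 (115.8 mm)
Q5 at (-229.4, 281.5):
  T1: 155.0 mm
  T2: 567.6 mm
  T3: 548.6 mm
  → nearest: T1 (155.0 mm)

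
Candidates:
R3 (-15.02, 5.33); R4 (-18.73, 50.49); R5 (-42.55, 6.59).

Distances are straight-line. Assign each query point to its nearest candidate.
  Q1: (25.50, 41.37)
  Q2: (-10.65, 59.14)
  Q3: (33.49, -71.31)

Q1 at (25.50, 41.37):
  R3: 54.23
  R4: 45.16
  R5: 76.42
  → nearest: R4 (45.16)
Q2 at (-10.65, 59.14):
  R3: 53.99
  R4: 11.84
  R5: 61.47
  → nearest: R4 (11.84)
Q3 at (33.49, -71.31):
  R3: 90.70
  R4: 132.52
  R5: 108.86
  → nearest: R3 (90.70)

Q1→R4; Q2→R4; Q3→R3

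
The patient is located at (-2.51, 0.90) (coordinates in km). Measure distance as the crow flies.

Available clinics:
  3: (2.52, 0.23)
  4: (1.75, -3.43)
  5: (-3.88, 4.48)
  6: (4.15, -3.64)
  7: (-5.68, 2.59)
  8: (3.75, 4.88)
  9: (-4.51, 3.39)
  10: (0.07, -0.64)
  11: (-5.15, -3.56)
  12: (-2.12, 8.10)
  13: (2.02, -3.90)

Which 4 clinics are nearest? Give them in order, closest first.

Distances from (-2.51, 0.90):
3: 5.07 km
4: 6.07 km
5: 3.83 km
6: 8.06 km
7: 3.59 km
8: 7.42 km
9: 3.19 km
10: 3.00 km
11: 5.18 km
12: 7.21 km
13: 6.60 km
Sorted: 10 (3.00 km) < 9 (3.19 km) < 7 (3.59 km) < 5 (3.83 km) < 3 (5.07 km) < 11 (5.18 km) < …

10, 9, 7, 5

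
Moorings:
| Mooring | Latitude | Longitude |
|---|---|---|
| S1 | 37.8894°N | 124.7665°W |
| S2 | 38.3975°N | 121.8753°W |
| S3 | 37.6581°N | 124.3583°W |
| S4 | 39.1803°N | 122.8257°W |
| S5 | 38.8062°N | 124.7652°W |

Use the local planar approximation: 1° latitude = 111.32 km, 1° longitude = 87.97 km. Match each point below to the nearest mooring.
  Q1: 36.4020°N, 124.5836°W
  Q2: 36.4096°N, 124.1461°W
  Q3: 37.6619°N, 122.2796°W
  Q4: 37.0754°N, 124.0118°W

Q1 at 36.4020°N, 124.5836°W:
  S1: 166.3573 km
  S2: 325.7429 km
  S3: 141.2267 km
  S4: 345.7870 km
  S5: 268.1119 km
  → nearest: S3 (141.2267 km)
Q2 at 36.4096°N, 124.1461°W:
  S1: 173.5368 km
  S2: 298.1201 km
  S3: 140.2310 km
  S4: 329.5813 km
  S5: 272.2917 km
  → nearest: S3 (140.2310 km)
Q3 at 37.6619°N, 122.2796°W:
  S1: 220.2336 km
  S2: 89.2773 km
  S3: 182.8637 km
  S4: 175.7226 km
  S5: 253.0573 km
  → nearest: S2 (89.2773 km)
Q4 at 37.0754°N, 124.0118°W:
  S1: 112.3332 km
  S2: 238.7158 km
  S3: 71.6711 km
  S4: 256.4991 km
  S5: 203.7531 km
  → nearest: S3 (71.6711 km)

Q1→S3; Q2→S3; Q3→S2; Q4→S3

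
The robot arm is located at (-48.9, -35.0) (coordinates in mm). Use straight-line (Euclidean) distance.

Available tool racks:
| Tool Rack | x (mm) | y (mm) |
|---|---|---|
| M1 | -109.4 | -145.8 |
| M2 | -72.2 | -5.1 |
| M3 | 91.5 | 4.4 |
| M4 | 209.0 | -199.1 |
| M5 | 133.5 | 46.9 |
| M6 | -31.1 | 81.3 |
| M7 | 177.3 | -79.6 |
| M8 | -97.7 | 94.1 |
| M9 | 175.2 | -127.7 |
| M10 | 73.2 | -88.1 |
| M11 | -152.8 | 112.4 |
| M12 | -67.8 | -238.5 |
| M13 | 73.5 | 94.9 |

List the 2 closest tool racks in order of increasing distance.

M2, M6

Distances from (-48.9, -35.0):
M1: √((-60.5)² + (-110.8)²) = √(3660.250 + 12276.640) = 126.2 mm
M2: √((-23.3)² + (29.9)²) = √(542.890 + 894.010) = 37.9 mm
M3: √((140.4)² + (39.4)²) = √(19712.160 + 1552.360) = 145.8 mm
M4: √((257.9)² + (-164.1)²) = √(66512.410 + 26928.810) = 305.7 mm
M5: √((182.4)² + (81.9)²) = √(33269.760 + 6707.610) = 199.9 mm
M6: √((17.8)² + (116.3)²) = √(316.840 + 13525.690) = 117.7 mm
M7: √((226.2)² + (-44.6)²) = √(51166.440 + 1989.160) = 230.6 mm
M8: √((-48.8)² + (129.1)²) = √(2381.440 + 16666.810) = 138.0 mm
M9: √((224.1)² + (-92.7)²) = √(50220.810 + 8593.290) = 242.5 mm
M10: √((122.1)² + (-53.1)²) = √(14908.410 + 2819.610) = 133.1 mm
M11: √((-103.9)² + (147.4)²) = √(10795.210 + 21726.760) = 180.3 mm
M12: √((-18.9)² + (-203.5)²) = √(357.210 + 41412.250) = 204.4 mm
M13: √((122.4)² + (129.9)²) = √(14981.760 + 16874.010) = 178.5 mm
Sorted: M2 (37.9 mm) < M6 (117.7 mm) < M1 (126.2 mm) < M10 (133.1 mm) < …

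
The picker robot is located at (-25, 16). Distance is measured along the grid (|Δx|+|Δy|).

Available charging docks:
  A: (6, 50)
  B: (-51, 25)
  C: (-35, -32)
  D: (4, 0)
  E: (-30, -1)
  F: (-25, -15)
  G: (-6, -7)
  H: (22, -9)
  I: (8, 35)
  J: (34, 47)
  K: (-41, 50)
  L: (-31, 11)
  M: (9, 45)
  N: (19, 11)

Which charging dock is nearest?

L

Distances from (-25, 16):
A: |31| + |34| = 31 + 34 = 65
B: |-26| + |9| = 26 + 9 = 35
C: |-10| + |-48| = 10 + 48 = 58
D: |29| + |-16| = 29 + 16 = 45
E: |-5| + |-17| = 5 + 17 = 22
F: |0| + |-31| = 0 + 31 = 31
G: |19| + |-23| = 19 + 23 = 42
H: |47| + |-25| = 47 + 25 = 72
I: |33| + |19| = 33 + 19 = 52
J: |59| + |31| = 59 + 31 = 90
K: |-16| + |34| = 16 + 34 = 50
L: |-6| + |-5| = 6 + 5 = 11
M: |34| + |29| = 34 + 29 = 63
N: |44| + |-5| = 44 + 5 = 49
Minimum: L at 11.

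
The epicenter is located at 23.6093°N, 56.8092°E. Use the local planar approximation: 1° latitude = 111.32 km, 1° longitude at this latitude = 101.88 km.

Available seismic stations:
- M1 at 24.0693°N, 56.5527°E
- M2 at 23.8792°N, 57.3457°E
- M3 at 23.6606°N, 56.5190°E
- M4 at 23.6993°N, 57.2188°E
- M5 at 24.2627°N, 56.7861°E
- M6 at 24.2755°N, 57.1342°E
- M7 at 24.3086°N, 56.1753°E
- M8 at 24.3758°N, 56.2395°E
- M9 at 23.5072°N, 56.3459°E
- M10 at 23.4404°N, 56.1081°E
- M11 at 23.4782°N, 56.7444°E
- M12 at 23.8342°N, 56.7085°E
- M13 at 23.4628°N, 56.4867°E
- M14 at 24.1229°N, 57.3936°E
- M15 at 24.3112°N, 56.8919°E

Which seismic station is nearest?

Distances from 23.6093°N, 56.8092°E:
M1: √((0.4600·111.32)² + (-0.2565·101.88)²) = √(2622.177332 + 682.892922) = 57.4897 km
M2: √((0.2699·111.32)² + (0.5365·101.88)²) = √(902.718129 + 2987.564740) = 62.3721 km
M3: √((0.0513·111.32)² + (-0.2902·101.88)²) = √(32.612277 + 874.123284) = 30.1121 km
M4: √((0.0900·111.32)² + (0.4096·101.88)²) = √(100.376353 + 1741.396906) = 42.9159 km
M5: √((0.6534·111.32)² + (-0.0231·101.88)²) = √(5290.596687 + 5.538623) = 72.7746 km
M6: √((0.6662·111.32)² + (0.3250·101.88)²) = √(5499.910877 + 1096.338321) = 81.2173 km
M7: √((0.6993·111.32)² + (-0.6339·101.88)²) = √(6060.011549 + 4170.800108) = 101.1475 km
M8: √((0.7665·111.32)² + (-0.5697·101.88)²) = √(7280.659385 + 3368.761860) = 103.1960 km
M9: √((-0.1021·111.32)² + (-0.4633·101.88)²) = √(129.180773 + 2227.934779) = 48.5501 km
M10: √((-0.1689·111.32)² + (-0.7011·101.88)²) = √(353.513249 + 5101.968898) = 73.8612 km
M11: √((-0.1311·111.32)² + (-0.0648·101.88)²) = √(212.986354 + 43.584080) = 16.0178 km
M12: √((0.2249·111.32)² + (-0.1007·101.88)²) = √(626.794687 + 105.253565) = 27.0564 km
M13: √((-0.1465·111.32)² + (-0.3225·101.88)²) = √(265.963258 + 1079.536450) = 36.6811 km
M14: √((0.5136·111.32)² + (0.5844·101.88)²) = √(3268.860787 + 3544.853464) = 82.5452 km
M15: √((0.7019·111.32)² + (0.0827·101.88)²) = √(6105.157610 + 70.988646) = 78.5885 km
Minimum: M11 at 16.0178 km.

M11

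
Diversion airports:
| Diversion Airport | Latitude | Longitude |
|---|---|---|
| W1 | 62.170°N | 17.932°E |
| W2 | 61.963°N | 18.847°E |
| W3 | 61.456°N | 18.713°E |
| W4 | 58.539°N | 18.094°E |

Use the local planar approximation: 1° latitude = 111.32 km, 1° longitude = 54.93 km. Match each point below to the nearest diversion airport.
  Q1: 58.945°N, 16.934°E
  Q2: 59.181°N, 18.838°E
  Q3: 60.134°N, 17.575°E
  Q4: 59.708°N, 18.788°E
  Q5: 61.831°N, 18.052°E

Q1 at 58.945°N, 16.934°E:
  W1: √((3.225·111.32)² + (0.998·54.93)²) = √(128886.02605 + 3005.24775) = 363.168 km
  W2: √((3.018·111.32)² + (1.913·54.93)²) = √(112871.64803 + 11042.03548) = 352.014 km
  W3: √((2.511·111.32)² + (1.779·54.93)²) = √(78133.95728 + 9549.29026) = 296.114 km
  W4: √((-0.406·111.32)² + (1.160·54.93)²) = √(2042.67118 + 4060.08547) = 78.120 km
  → nearest: W4 (78.120 km)
Q2 at 59.181°N, 18.838°E:
  W1: √((2.989·111.32)² + (-0.906·54.93)²) = √(110712.89965 + 2476.71248) = 336.437 km
  W2: √((2.782·111.32)² + (0.009·54.93)²) = √(95909.28352 + 0.24440) = 309.693 km
  W3: √((2.275·111.32)² + (-0.125·54.93)²) = √(64137.08201 + 47.14539) = 253.346 km
  W4: √((-0.642·111.32)² + (-0.744·54.93)²) = √(5107.59498 + 1670.18689) = 82.327 km
  → nearest: W4 (82.327 km)
Q3 at 60.134°N, 17.575°E:
  W1: √((2.036·111.32)² + (0.357·54.93)²) = √(51369.09832 + 384.55249) = 227.494 km
  W2: √((1.829·111.32)² + (1.272·54.93)²) = √(41454.70283 + 4881.95105) = 215.260 km
  W3: √((1.322·111.32)² + (1.138·54.93)²) = √(21657.54900 + 3907.54261) = 159.891 km
  W4: √((-1.595·111.32)² + (0.519·54.93)²) = √(31525.92007 + 812.74427) = 179.830 km
  → nearest: W3 (159.891 km)
Q4 at 59.708°N, 18.788°E:
  W1: √((2.462·111.32)² + (-0.856·54.93)²) = √(75114.27720 + 2210.88792) = 278.074 km
  W2: √((2.255·111.32)² + (0.059·54.93)²) = √(63014.35391 + 10.50324) = 251.048 km
  W3: √((1.748·111.32)² + (-0.075·54.93)²) = √(37864.24067 + 16.97234) = 194.631 km
  W4: √((-1.169·111.32)² + (-0.694·54.93)²) = √(16934.61851 + 1453.24266) = 135.602 km
  → nearest: W4 (135.602 km)
Q5 at 61.831°N, 18.052°E:
  W1: √((0.339·111.32)² + (-0.120·54.93)²) = √(1424.11740 + 43.44919) = 38.309 km
  W2: √((0.132·111.32)² + (0.795·54.93)²) = √(215.92069 + 1907.01213) = 46.075 km
  W3: √((-0.375·111.32)² + (0.661·54.93)²) = √(1742.64502 + 1318.32387) = 55.326 km
  W4: √((-3.292·111.32)² + (0.042·54.93)²) = √(134296.91871 + 5.32253) = 366.473 km
  → nearest: W1 (38.309 km)

Q1→W4; Q2→W4; Q3→W3; Q4→W4; Q5→W1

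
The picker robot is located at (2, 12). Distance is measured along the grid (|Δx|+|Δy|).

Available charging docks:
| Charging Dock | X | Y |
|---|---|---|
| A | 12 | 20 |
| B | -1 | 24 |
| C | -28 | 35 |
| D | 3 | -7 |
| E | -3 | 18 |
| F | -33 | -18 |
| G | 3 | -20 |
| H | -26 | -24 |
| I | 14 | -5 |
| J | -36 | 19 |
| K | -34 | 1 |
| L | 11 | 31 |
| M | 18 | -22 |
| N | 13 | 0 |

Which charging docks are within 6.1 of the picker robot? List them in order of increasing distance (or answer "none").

none

Distances from (2, 12):
A: 18
B: 15
C: 53
D: 20
E: 11
F: 65
G: 33
H: 64
I: 29
J: 45
K: 47
L: 28
M: 50
N: 23
Threshold 6.1: none within range.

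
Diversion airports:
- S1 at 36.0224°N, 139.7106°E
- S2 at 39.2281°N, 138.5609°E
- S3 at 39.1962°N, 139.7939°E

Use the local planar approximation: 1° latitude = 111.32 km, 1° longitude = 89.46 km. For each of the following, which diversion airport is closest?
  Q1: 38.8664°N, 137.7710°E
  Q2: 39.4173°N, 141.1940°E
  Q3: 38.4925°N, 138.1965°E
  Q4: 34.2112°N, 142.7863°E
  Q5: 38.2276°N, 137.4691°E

Q1 at 38.8664°N, 137.7710°E:
  S1: √((-2.8440·111.32)² + (1.9396·89.46)²) = √(100231.811491 + 30108.016028) = 361.0261 km
  S2: √((0.3617·111.32)² + (0.7899·89.46)²) = √(1621.225451 + 4993.465059) = 81.3307 km
  S3: √((0.3298·111.32)² + (2.0229·89.46)²) = √(1347.869040 + 32749.646492) = 184.6551 km
  → nearest: S2 (81.3307 km)
Q2 at 39.4173°N, 141.1940°E:
  S1: √((-3.3949·111.32)² + (-1.4834·89.46)²) = √(142823.728965 + 17610.607470) = 400.5426 km
  S2: √((-0.1892·111.32)² + (-2.6331·89.46)²) = √(443.597060 + 55487.159609) = 236.4968 km
  S3: √((-0.2211·111.32)² + (-1.4001·89.46)²) = √(605.792484 + 15688.300482) = 127.6483 km
  → nearest: S3 (127.6483 km)
Q3 at 38.4925°N, 138.1965°E:
  S1: √((-2.4701·111.32)² + (1.5141·89.46)²) = √(75609.343410 + 18347.077969) = 306.5231 km
  S2: √((0.7356·111.32)² + (0.3644·89.46)²) = √(6705.479459 + 1062.709405) = 88.1373 km
  S3: √((0.7037·111.32)² + (1.5974·89.46)²) = √(6136.510722 + 20421.382875) = 162.9659 km
  → nearest: S2 (88.1373 km)
Q4 at 34.2112°N, 142.7863°E:
  S1: √((1.8112·111.32)² + (-3.0757·89.46)²) = √(40651.747028 + 75708.690241) = 341.1165 km
  S2: √((5.0169·111.32)² + (-4.2254·89.46)²) = √(311901.371385 + 142887.238722) = 674.3802 km
  S3: √((4.9850·111.32)² + (-2.9924·89.46)²) = √(307947.526872 + 71663.345682) = 616.1257 km
  → nearest: S1 (341.1165 km)
Q5 at 38.2276°N, 137.4691°E:
  S1: √((-2.2052·111.32)² + (2.2415·89.46)²) = √(60261.836518 + 40210.111195) = 316.9731 km
  S2: √((1.0005·111.32)² + (1.0918·89.46)²) = √(12404.537640 + 9539.903191) = 148.1366 km
  S3: √((0.9686·111.32)² + (2.3248·89.46)²) = √(11626.134014 + 43254.269475) = 234.2657 km
  → nearest: S2 (148.1366 km)

Q1→S2; Q2→S3; Q3→S2; Q4→S1; Q5→S2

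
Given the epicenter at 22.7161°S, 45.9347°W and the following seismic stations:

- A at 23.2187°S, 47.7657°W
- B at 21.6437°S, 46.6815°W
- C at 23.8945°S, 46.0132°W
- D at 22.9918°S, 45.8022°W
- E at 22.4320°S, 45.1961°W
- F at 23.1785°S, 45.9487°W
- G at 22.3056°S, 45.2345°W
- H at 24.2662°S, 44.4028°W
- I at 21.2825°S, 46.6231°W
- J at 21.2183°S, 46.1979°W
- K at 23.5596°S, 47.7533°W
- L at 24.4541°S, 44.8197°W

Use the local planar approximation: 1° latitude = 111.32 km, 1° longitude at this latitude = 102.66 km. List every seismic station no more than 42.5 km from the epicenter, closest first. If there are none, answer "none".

Distances from 22.7161°S, 45.9347°W:
A: 196.1205 km
B: 141.8775 km
C: 131.4268 km
D: 33.5702 km
E: 82.1559 km
F: 51.4944 km
G: 85.1781 km
H: 233.4699 km
I: 174.5361 km
J: 168.9103 km
K: 208.9805 km
L: 224.7992 km
Threshold 42.5 km: D (33.5702 km) is within range.

D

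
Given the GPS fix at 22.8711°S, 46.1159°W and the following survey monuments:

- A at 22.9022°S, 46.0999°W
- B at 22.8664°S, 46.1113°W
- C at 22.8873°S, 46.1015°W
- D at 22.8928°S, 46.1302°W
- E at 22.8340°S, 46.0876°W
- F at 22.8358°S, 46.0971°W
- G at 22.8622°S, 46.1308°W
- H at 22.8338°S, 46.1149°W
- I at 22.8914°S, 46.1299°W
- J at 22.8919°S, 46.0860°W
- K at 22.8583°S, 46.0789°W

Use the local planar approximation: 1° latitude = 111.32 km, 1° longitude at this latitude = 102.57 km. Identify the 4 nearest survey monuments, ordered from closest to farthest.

Distances from 22.8711°S, 46.1159°W:
A: 3.8313 km
B: 0.7045 km
C: 2.3310 km
D: 2.8261 km
E: 5.0480 km
F: 4.3772 km
G: 1.8213 km
H: 4.1535 km
I: 2.6774 km
J: 3.8428 km
K: 4.0538 km
Sorted: B (0.7045 km) < G (1.8213 km) < C (2.3310 km) < I (2.6774 km) < D (2.8261 km) < A (3.8313 km) < …

B, G, C, I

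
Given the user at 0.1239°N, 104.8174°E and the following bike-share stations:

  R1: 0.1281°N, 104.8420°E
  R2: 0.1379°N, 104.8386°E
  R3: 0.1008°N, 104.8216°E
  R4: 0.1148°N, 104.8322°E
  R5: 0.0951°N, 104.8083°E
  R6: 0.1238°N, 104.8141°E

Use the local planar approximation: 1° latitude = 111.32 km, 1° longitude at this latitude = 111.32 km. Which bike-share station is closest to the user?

R6

Distances from 0.1239°N, 104.8174°E:
R1: 2.7781 km
R2: 2.8281 km
R3: 2.6137 km
R4: 1.9341 km
R5: 3.3623 km
R6: 0.3675 km
Minimum: R6 at 0.3675 km.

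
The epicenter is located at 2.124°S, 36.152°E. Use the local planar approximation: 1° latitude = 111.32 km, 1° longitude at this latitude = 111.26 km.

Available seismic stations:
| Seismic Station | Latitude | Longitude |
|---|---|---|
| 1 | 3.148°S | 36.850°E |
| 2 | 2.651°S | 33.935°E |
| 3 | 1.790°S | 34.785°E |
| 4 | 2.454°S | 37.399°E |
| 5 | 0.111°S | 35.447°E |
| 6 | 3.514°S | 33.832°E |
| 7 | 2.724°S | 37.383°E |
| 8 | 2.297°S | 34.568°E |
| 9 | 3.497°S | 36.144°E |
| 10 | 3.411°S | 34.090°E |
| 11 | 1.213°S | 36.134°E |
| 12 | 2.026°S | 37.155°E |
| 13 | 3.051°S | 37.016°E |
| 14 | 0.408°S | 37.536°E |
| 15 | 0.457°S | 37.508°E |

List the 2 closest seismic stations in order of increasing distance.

11, 12

Distances from 2.124°S, 36.152°E:
1: √((-1.024·111.32)² + (0.698·111.26)²) = √(12994.10311 + 6030.99483) = 137.931 km
2: √((-0.527·111.32)² + (-2.217·111.26)²) = √(3441.65732 + 60842.84277) = 253.544 km
3: √((0.334·111.32)² + (-1.367·111.26)²) = √(1382.41784 + 23132.10422) = 156.571 km
4: √((-0.330·111.32)² + (1.247·111.26)²) = √(1349.50431 + 19249.12613) = 143.522 km
5: √((2.013·111.32)² + (-0.705·111.26)²) = √(50215.05528 + 6152.56691) = 237.419 km
6: √((-1.390·111.32)² + (-2.320·111.26)²) = √(23942.85833 + 66627.58638) = 300.949 km
7: √((-0.600·111.32)² + (1.231·111.26)²) = √(4461.17126 + 18758.33196) = 152.379 km
8: √((-0.173·111.32)² + (-1.584·111.26)²) = √(370.88443 + 31059.07130) = 177.285 km
9: √((-1.373·111.32)² + (-0.008·111.26)²) = √(23360.78701 + 0.79224) = 152.845 km
10: √((-1.287·111.32)² + (-2.062·111.26)²) = √(20525.96051 + 52632.67378) = 270.479 km
11: √((0.911·111.32)² + (-0.018·111.26)²) = √(10284.49921 + 4.01073) = 101.432 km
12: √((0.098·111.32)² + (1.003·111.26)²) = √(119.01414 + 12453.17173) = 112.126 km
13: √((-0.927·111.32)² + (0.864·111.26)²) = √(10648.92734 + 9240.71543) = 141.031 km
14: √((1.716·111.32)² + (1.384·111.26)²) = √(36490.59647 + 23711.02298) = 245.360 km
15: √((1.667·111.32)² + (1.356·111.26)²) = √(34436.38820 + 22761.32240) = 239.160 km
Sorted: 11 (101.432 km) < 12 (112.126 km) < 1 (137.931 km) < 13 (141.031 km) < …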